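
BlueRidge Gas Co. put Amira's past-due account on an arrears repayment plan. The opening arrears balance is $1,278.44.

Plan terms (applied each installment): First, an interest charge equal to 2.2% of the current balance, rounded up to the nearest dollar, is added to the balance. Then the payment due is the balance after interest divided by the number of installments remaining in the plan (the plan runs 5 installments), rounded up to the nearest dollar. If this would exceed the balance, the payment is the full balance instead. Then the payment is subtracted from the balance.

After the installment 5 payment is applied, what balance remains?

Installment 1: opening $1,278.44; interest $29.00 → $1,307.44; payment $262.00; balance $1,045.44
Installment 2: opening $1,045.44; interest $23.00 → $1,068.44; payment $268.00; balance $800.44
Installment 3: opening $800.44; interest $18.00 → $818.44; payment $273.00; balance $545.44
Installment 4: opening $545.44; interest $12.00 → $557.44; payment $279.00; balance $278.44
Installment 5: opening $278.44; interest $7.00 → $285.44; payment $285.44; balance $0.00

$0.00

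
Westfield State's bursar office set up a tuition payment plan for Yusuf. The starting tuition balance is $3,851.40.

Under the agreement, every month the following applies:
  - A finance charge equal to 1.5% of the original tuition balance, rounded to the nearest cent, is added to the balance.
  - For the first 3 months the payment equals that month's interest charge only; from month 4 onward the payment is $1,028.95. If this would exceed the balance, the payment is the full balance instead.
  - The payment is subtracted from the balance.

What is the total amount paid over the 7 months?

$4,255.79

Month 1: opening $3,851.40; interest $57.77 → $3,909.17; payment $57.77; balance $3,851.40
Month 2: opening $3,851.40; interest $57.77 → $3,909.17; payment $57.77; balance $3,851.40
Month 3: opening $3,851.40; interest $57.77 → $3,909.17; payment $57.77; balance $3,851.40
Month 4: opening $3,851.40; interest $57.77 → $3,909.17; payment $1,028.95; balance $2,880.22
Month 5: opening $2,880.22; interest $57.77 → $2,937.99; payment $1,028.95; balance $1,909.04
Month 6: opening $1,909.04; interest $57.77 → $1,966.81; payment $1,028.95; balance $937.86
Month 7: opening $937.86; interest $57.77 → $995.63; payment $995.63; balance $0.00
Total paid: $4,255.79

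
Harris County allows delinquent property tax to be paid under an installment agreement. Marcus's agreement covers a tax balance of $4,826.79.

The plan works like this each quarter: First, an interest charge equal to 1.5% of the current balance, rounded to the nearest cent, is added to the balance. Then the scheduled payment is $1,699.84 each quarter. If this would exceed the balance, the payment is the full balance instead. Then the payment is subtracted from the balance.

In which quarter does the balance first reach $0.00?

3

Quarter 1: $4,826.79 +$72.40 interest = $4,899.19; pay $1,699.84 → $3,199.35
Quarter 2: $3,199.35 +$47.99 interest = $3,247.34; pay $1,699.84 → $1,547.50
Quarter 3: $1,547.50 +$23.21 interest = $1,570.71; pay $1,570.71 → $0.00
Balance reaches $0.00 in quarter 3.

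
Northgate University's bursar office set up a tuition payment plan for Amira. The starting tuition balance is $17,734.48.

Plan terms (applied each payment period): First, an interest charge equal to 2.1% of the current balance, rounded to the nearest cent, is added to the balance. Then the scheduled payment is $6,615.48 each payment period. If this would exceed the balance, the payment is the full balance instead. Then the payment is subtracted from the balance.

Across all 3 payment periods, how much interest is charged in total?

$721.20

# | Opening | Interest | Payment | End bal
1 | $17,734.48 | $372.42 | $6,615.48 | $11,491.42
2 | $11,491.42 | $241.32 | $6,615.48 | $5,117.26
3 | $5,117.26 | $107.46 | $5,224.72 | $0.00
Total interest: $372.42 + $241.32 + $107.46 = $721.20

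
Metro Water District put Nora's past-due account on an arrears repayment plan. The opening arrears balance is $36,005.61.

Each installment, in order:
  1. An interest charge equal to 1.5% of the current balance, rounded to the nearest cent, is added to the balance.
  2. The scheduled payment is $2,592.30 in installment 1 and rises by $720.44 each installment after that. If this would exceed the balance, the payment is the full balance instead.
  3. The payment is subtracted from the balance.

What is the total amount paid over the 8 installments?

Installment 1: opening $36,005.61; interest $540.08 → $36,545.69; payment $2,592.30; balance $33,953.39
Installment 2: opening $33,953.39; interest $509.30 → $34,462.69; payment $3,312.74; balance $31,149.95
Installment 3: opening $31,149.95; interest $467.25 → $31,617.20; payment $4,033.18; balance $27,584.02
Installment 4: opening $27,584.02; interest $413.76 → $27,997.78; payment $4,753.62; balance $23,244.16
Installment 5: opening $23,244.16; interest $348.66 → $23,592.82; payment $5,474.06; balance $18,118.76
Installment 6: opening $18,118.76; interest $271.78 → $18,390.54; payment $6,194.50; balance $12,196.04
Installment 7: opening $12,196.04; interest $182.94 → $12,378.98; payment $6,914.94; balance $5,464.04
Installment 8: opening $5,464.04; interest $81.96 → $5,546.00; payment $5,546.00; balance $0.00
Total paid: $38,821.34

$38,821.34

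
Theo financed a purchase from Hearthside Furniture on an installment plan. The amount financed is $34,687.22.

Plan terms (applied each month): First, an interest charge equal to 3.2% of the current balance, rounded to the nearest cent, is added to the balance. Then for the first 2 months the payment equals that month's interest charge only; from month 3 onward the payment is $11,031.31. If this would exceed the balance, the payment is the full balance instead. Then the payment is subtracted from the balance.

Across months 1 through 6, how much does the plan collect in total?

# | Opening | Interest | Payment | End bal
1 | $34,687.22 | $1,109.99 | $1,109.99 | $34,687.22
2 | $34,687.22 | $1,109.99 | $1,109.99 | $34,687.22
3 | $34,687.22 | $1,109.99 | $11,031.31 | $24,765.90
4 | $24,765.90 | $792.51 | $11,031.31 | $14,527.10
5 | $14,527.10 | $464.87 | $11,031.31 | $3,960.66
6 | $3,960.66 | $126.74 | $4,087.40 | $0.00
Total paid: $39,401.31

$39,401.31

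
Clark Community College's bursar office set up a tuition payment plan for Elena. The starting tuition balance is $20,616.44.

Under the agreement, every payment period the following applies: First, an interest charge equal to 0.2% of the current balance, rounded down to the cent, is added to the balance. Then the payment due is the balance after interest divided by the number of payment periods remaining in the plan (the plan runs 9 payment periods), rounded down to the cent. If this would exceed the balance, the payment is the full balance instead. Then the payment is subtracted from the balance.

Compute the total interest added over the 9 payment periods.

Payment period 1: $20,616.44 +$41.23 interest = $20,657.67; pay $2,295.29 → $18,362.38
Payment period 2: $18,362.38 +$36.72 interest = $18,399.10; pay $2,299.88 → $16,099.22
Payment period 3: $16,099.22 +$32.19 interest = $16,131.41; pay $2,304.48 → $13,826.93
Payment period 4: $13,826.93 +$27.65 interest = $13,854.58; pay $2,309.09 → $11,545.49
Payment period 5: $11,545.49 +$23.09 interest = $11,568.58; pay $2,313.71 → $9,254.87
Payment period 6: $9,254.87 +$18.50 interest = $9,273.37; pay $2,318.34 → $6,955.03
Payment period 7: $6,955.03 +$13.91 interest = $6,968.94; pay $2,322.98 → $4,645.96
Payment period 8: $4,645.96 +$9.29 interest = $4,655.25; pay $2,327.62 → $2,327.63
Payment period 9: $2,327.63 +$4.65 interest = $2,332.28; pay $2,332.28 → $0.00
Total interest: $41.23 + $36.72 + $32.19 + $27.65 + $23.09 + $18.50 + $13.91 + $9.29 + $4.65 = $207.23

$207.23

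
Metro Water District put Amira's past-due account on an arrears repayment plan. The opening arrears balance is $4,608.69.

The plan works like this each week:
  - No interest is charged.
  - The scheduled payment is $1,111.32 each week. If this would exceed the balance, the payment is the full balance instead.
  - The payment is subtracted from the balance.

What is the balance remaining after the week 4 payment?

$163.41

# | Opening | Payment | End bal
1 | $4,608.69 | $1,111.32 | $3,497.37
2 | $3,497.37 | $1,111.32 | $2,386.05
3 | $2,386.05 | $1,111.32 | $1,274.73
4 | $1,274.73 | $1,111.32 | $163.41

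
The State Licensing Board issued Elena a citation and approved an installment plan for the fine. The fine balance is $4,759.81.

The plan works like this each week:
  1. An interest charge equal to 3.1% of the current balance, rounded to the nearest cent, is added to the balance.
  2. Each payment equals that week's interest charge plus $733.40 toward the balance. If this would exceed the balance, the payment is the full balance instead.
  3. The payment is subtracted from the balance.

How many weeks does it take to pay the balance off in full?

Week 1: $4,759.81 +$147.55 interest = $4,907.36; pay $880.95 → $4,026.41
Week 2: $4,026.41 +$124.82 interest = $4,151.23; pay $858.22 → $3,293.01
Week 3: $3,293.01 +$102.08 interest = $3,395.09; pay $835.48 → $2,559.61
Week 4: $2,559.61 +$79.35 interest = $2,638.96; pay $812.75 → $1,826.21
Week 5: $1,826.21 +$56.61 interest = $1,882.82; pay $790.01 → $1,092.81
Week 6: $1,092.81 +$33.88 interest = $1,126.69; pay $767.28 → $359.41
Week 7: $359.41 +$11.14 interest = $370.55; pay $370.55 → $0.00
Balance reaches $0.00 in week 7.

7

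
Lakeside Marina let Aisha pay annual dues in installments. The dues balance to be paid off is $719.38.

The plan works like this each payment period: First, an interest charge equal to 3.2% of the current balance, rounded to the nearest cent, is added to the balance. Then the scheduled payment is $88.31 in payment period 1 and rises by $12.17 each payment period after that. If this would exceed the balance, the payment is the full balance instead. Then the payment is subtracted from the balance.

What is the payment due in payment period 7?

$107.75

# | Opening | Interest | Payment | End bal
1 | $719.38 | $23.02 | $88.31 | $654.09
2 | $654.09 | $20.93 | $100.48 | $574.54
3 | $574.54 | $18.39 | $112.65 | $480.28
4 | $480.28 | $15.37 | $124.82 | $370.83
5 | $370.83 | $11.87 | $136.99 | $245.71
6 | $245.71 | $7.86 | $149.16 | $104.41
7 | $104.41 | $3.34 | $107.75 | $0.00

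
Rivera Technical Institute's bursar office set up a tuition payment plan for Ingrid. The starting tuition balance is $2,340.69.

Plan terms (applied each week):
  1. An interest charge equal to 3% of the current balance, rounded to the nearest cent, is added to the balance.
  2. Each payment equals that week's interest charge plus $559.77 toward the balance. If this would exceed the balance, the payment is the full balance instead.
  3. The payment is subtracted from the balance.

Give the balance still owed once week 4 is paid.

$101.61

Week 1: opening $2,340.69; interest $70.22 → $2,410.91; payment $629.99; balance $1,780.92
Week 2: opening $1,780.92; interest $53.43 → $1,834.35; payment $613.20; balance $1,221.15
Week 3: opening $1,221.15; interest $36.63 → $1,257.78; payment $596.40; balance $661.38
Week 4: opening $661.38; interest $19.84 → $681.22; payment $579.61; balance $101.61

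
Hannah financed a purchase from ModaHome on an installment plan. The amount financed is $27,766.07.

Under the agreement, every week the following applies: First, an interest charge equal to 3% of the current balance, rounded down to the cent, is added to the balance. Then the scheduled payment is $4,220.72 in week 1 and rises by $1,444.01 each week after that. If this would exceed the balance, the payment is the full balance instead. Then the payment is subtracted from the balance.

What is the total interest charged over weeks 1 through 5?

$2,677.87

Week 1: opening $27,766.07; interest $832.98 → $28,599.05; payment $4,220.72; balance $24,378.33
Week 2: opening $24,378.33; interest $731.34 → $25,109.67; payment $5,664.73; balance $19,444.94
Week 3: opening $19,444.94; interest $583.34 → $20,028.28; payment $7,108.74; balance $12,919.54
Week 4: opening $12,919.54; interest $387.58 → $13,307.12; payment $8,552.75; balance $4,754.37
Week 5: opening $4,754.37; interest $142.63 → $4,897.00; payment $4,897.00; balance $0.00
Total interest: $832.98 + $731.34 + $583.34 + $387.58 + $142.63 = $2,677.87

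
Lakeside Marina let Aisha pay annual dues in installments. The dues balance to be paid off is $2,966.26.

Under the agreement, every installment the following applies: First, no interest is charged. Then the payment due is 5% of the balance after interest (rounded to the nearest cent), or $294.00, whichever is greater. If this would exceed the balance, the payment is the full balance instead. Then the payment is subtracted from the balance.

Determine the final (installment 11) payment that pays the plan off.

# | Opening | Payment | End bal
1 | $2,966.26 | $294.00 | $2,672.26
2 | $2,672.26 | $294.00 | $2,378.26
3 | $2,378.26 | $294.00 | $2,084.26
4 | $2,084.26 | $294.00 | $1,790.26
5 | $1,790.26 | $294.00 | $1,496.26
6 | $1,496.26 | $294.00 | $1,202.26
7 | $1,202.26 | $294.00 | $908.26
8 | $908.26 | $294.00 | $614.26
9 | $614.26 | $294.00 | $320.26
10 | $320.26 | $294.00 | $26.26
11 | $26.26 | $26.26 | $0.00

$26.26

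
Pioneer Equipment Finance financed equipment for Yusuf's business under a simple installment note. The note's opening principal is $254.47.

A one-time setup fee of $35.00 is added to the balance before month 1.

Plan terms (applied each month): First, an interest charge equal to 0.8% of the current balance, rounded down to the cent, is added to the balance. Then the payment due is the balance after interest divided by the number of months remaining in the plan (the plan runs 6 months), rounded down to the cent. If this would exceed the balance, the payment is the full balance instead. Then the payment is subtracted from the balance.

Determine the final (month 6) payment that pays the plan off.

$50.60

# | Opening | Interest | Payment | End bal
1 | $289.47 | $2.31 | $48.63 | $243.15
2 | $243.15 | $1.94 | $49.01 | $196.08
3 | $196.08 | $1.56 | $49.41 | $148.23
4 | $148.23 | $1.18 | $49.80 | $99.61
5 | $99.61 | $0.79 | $50.20 | $50.20
6 | $50.20 | $0.40 | $50.60 | $0.00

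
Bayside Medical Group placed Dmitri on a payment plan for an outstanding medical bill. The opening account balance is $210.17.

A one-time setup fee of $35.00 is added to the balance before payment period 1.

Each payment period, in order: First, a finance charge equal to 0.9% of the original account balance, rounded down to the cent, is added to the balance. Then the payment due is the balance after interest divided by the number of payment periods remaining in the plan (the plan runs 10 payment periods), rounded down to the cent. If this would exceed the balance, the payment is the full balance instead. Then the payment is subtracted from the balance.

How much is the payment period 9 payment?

$28.17

Payment period 1: $245.17 +$1.89 interest = $247.06; pay $24.70 → $222.36
Payment period 2: $222.36 +$1.89 interest = $224.25; pay $24.91 → $199.34
Payment period 3: $199.34 +$1.89 interest = $201.23; pay $25.15 → $176.08
Payment period 4: $176.08 +$1.89 interest = $177.97; pay $25.42 → $152.55
Payment period 5: $152.55 +$1.89 interest = $154.44; pay $25.74 → $128.70
Payment period 6: $128.70 +$1.89 interest = $130.59; pay $26.11 → $104.48
Payment period 7: $104.48 +$1.89 interest = $106.37; pay $26.59 → $79.78
Payment period 8: $79.78 +$1.89 interest = $81.67; pay $27.22 → $54.45
Payment period 9: $54.45 +$1.89 interest = $56.34; pay $28.17 → $28.17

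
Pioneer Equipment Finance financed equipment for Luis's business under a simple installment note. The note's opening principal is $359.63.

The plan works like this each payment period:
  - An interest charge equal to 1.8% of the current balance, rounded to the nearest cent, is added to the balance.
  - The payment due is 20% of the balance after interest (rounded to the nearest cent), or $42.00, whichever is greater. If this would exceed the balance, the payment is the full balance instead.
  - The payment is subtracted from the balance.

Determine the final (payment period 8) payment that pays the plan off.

# | Opening | Interest | Payment | End bal
1 | $359.63 | $6.47 | $73.22 | $292.88
2 | $292.88 | $5.27 | $59.63 | $238.52
3 | $238.52 | $4.29 | $48.56 | $194.25
4 | $194.25 | $3.50 | $42.00 | $155.75
5 | $155.75 | $2.80 | $42.00 | $116.55
6 | $116.55 | $2.10 | $42.00 | $76.65
7 | $76.65 | $1.38 | $42.00 | $36.03
8 | $36.03 | $0.65 | $36.68 | $0.00

$36.68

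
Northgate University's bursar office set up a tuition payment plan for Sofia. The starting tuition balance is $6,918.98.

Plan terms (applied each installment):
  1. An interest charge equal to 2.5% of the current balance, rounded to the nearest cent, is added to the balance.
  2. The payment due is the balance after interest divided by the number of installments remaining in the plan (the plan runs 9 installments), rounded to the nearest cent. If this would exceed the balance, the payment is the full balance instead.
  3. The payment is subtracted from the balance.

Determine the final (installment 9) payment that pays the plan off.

$960.10

Installment 1: opening $6,918.98; interest $172.97 → $7,091.95; payment $787.99; balance $6,303.96
Installment 2: opening $6,303.96; interest $157.60 → $6,461.56; payment $807.70; balance $5,653.86
Installment 3: opening $5,653.86; interest $141.35 → $5,795.21; payment $827.89; balance $4,967.32
Installment 4: opening $4,967.32; interest $124.18 → $5,091.50; payment $848.58; balance $4,242.92
Installment 5: opening $4,242.92; interest $106.07 → $4,348.99; payment $869.80; balance $3,479.19
Installment 6: opening $3,479.19; interest $86.98 → $3,566.17; payment $891.54; balance $2,674.63
Installment 7: opening $2,674.63; interest $66.87 → $2,741.50; payment $913.83; balance $1,827.67
Installment 8: opening $1,827.67; interest $45.69 → $1,873.36; payment $936.68; balance $936.68
Installment 9: opening $936.68; interest $23.42 → $960.10; payment $960.10; balance $0.00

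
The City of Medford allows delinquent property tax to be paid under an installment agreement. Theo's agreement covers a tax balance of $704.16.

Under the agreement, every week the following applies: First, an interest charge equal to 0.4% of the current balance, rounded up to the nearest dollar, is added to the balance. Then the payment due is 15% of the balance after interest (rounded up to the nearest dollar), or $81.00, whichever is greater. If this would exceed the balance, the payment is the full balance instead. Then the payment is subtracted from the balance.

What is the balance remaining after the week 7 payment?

Week 1: opening $704.16; interest $3.00 → $707.16; payment $107.00; balance $600.16
Week 2: opening $600.16; interest $3.00 → $603.16; payment $91.00; balance $512.16
Week 3: opening $512.16; interest $3.00 → $515.16; payment $81.00; balance $434.16
Week 4: opening $434.16; interest $2.00 → $436.16; payment $81.00; balance $355.16
Week 5: opening $355.16; interest $2.00 → $357.16; payment $81.00; balance $276.16
Week 6: opening $276.16; interest $2.00 → $278.16; payment $81.00; balance $197.16
Week 7: opening $197.16; interest $1.00 → $198.16; payment $81.00; balance $117.16

$117.16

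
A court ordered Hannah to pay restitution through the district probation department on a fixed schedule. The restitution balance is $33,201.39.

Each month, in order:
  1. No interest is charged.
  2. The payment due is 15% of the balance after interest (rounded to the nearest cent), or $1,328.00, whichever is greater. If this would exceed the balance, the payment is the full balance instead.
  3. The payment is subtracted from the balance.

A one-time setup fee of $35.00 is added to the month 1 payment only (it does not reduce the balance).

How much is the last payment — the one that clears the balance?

Month 1: $33,201.39 − $4,980.21 (+ $35.00 fee) → $28,221.18
Month 2: $28,221.18 − $4,233.18 → $23,988.00
Month 3: $23,988.00 − $3,598.20 → $20,389.80
Month 4: $20,389.80 − $3,058.47 → $17,331.33
Month 5: $17,331.33 − $2,599.70 → $14,731.63
Month 6: $14,731.63 − $2,209.74 → $12,521.89
Month 7: $12,521.89 − $1,878.28 → $10,643.61
Month 8: $10,643.61 − $1,596.54 → $9,047.07
Month 9: $9,047.07 − $1,357.06 → $7,690.01
Month 10: $7,690.01 − $1,328.00 → $6,362.01
Month 11: $6,362.01 − $1,328.00 → $5,034.01
Month 12: $5,034.01 − $1,328.00 → $3,706.01
Month 13: $3,706.01 − $1,328.00 → $2,378.01
Month 14: $2,378.01 − $1,328.00 → $1,050.01
Month 15: $1,050.01 − $1,050.01 → $0.00

$1,050.01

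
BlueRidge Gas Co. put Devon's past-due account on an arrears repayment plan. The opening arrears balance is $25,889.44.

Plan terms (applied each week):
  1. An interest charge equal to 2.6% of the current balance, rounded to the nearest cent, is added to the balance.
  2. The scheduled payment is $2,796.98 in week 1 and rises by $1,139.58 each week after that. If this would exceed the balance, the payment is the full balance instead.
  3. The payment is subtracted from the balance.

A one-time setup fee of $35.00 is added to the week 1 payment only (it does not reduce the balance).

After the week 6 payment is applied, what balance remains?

Week 1: $25,889.44 +$673.13 interest = $26,562.57; pay $2,796.98 (+ $35.00 fee) → $23,765.59
Week 2: $23,765.59 +$617.91 interest = $24,383.50; pay $3,936.56 → $20,446.94
Week 3: $20,446.94 +$531.62 interest = $20,978.56; pay $5,076.14 → $15,902.42
Week 4: $15,902.42 +$413.46 interest = $16,315.88; pay $6,215.72 → $10,100.16
Week 5: $10,100.16 +$262.60 interest = $10,362.76; pay $7,355.30 → $3,007.46
Week 6: $3,007.46 +$78.19 interest = $3,085.65; pay $3,085.65 → $0.00

$0.00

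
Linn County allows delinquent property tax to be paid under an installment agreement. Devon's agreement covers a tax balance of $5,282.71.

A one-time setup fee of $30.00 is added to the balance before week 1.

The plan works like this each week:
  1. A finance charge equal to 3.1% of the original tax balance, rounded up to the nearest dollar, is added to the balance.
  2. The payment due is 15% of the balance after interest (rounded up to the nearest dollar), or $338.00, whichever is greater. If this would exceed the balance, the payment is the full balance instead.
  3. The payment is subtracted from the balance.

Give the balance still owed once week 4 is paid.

Week 1: $5,312.71 +$164.00 interest = $5,476.71; pay $822.00 → $4,654.71
Week 2: $4,654.71 +$164.00 interest = $4,818.71; pay $723.00 → $4,095.71
Week 3: $4,095.71 +$164.00 interest = $4,259.71; pay $639.00 → $3,620.71
Week 4: $3,620.71 +$164.00 interest = $3,784.71; pay $568.00 → $3,216.71

$3,216.71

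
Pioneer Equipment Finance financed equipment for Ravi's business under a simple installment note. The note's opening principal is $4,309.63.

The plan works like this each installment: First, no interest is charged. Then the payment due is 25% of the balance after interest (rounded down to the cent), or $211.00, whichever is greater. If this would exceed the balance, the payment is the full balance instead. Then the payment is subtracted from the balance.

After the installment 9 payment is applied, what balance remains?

# | Opening | Payment | End bal
1 | $4,309.63 | $1,077.40 | $3,232.23
2 | $3,232.23 | $808.05 | $2,424.18
3 | $2,424.18 | $606.04 | $1,818.14
4 | $1,818.14 | $454.53 | $1,363.61
5 | $1,363.61 | $340.90 | $1,022.71
6 | $1,022.71 | $255.67 | $767.04
7 | $767.04 | $211.00 | $556.04
8 | $556.04 | $211.00 | $345.04
9 | $345.04 | $211.00 | $134.04

$134.04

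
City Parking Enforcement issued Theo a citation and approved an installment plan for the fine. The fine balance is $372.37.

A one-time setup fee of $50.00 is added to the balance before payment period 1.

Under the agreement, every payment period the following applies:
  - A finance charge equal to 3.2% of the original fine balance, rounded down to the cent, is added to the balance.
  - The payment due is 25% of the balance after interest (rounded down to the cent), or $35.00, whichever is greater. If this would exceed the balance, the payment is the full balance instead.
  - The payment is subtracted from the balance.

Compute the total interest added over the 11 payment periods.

$131.01

Payment period 1: $422.37 +$11.91 interest = $434.28; pay $108.57 → $325.71
Payment period 2: $325.71 +$11.91 interest = $337.62; pay $84.40 → $253.22
Payment period 3: $253.22 +$11.91 interest = $265.13; pay $66.28 → $198.85
Payment period 4: $198.85 +$11.91 interest = $210.76; pay $52.69 → $158.07
Payment period 5: $158.07 +$11.91 interest = $169.98; pay $42.49 → $127.49
Payment period 6: $127.49 +$11.91 interest = $139.40; pay $35.00 → $104.40
Payment period 7: $104.40 +$11.91 interest = $116.31; pay $35.00 → $81.31
Payment period 8: $81.31 +$11.91 interest = $93.22; pay $35.00 → $58.22
Payment period 9: $58.22 +$11.91 interest = $70.13; pay $35.00 → $35.13
Payment period 10: $35.13 +$11.91 interest = $47.04; pay $35.00 → $12.04
Payment period 11: $12.04 +$11.91 interest = $23.95; pay $23.95 → $0.00
Total interest: $11.91 + $11.91 + $11.91 + $11.91 + $11.91 + $11.91 + $11.91 + $11.91 + $11.91 + $11.91 + $11.91 = $131.01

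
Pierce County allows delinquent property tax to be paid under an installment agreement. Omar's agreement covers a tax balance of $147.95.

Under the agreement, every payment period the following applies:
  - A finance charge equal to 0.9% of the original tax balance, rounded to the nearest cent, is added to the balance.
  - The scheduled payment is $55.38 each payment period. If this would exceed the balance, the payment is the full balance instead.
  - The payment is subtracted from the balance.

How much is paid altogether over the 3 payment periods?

$151.94

Payment period 1: $147.95 +$1.33 interest = $149.28; pay $55.38 → $93.90
Payment period 2: $93.90 +$1.33 interest = $95.23; pay $55.38 → $39.85
Payment period 3: $39.85 +$1.33 interest = $41.18; pay $41.18 → $0.00
Total paid: $151.94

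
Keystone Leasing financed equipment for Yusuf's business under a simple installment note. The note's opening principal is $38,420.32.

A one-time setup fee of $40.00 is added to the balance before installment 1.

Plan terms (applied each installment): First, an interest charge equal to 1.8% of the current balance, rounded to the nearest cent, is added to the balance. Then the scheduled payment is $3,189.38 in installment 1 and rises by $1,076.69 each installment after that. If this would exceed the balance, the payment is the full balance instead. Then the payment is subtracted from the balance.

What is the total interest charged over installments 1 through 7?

$3,182.62

# | Opening | Interest | Payment | End bal
1 | $38,460.32 | $692.29 | $3,189.38 | $35,963.23
2 | $35,963.23 | $647.34 | $4,266.07 | $32,344.50
3 | $32,344.50 | $582.20 | $5,342.76 | $27,583.94
4 | $27,583.94 | $496.51 | $6,419.45 | $21,661.00
5 | $21,661.00 | $389.90 | $7,496.14 | $14,554.76
6 | $14,554.76 | $261.99 | $8,572.83 | $6,243.92
7 | $6,243.92 | $112.39 | $6,356.31 | $0.00
Total interest: $692.29 + $647.34 + $582.20 + $496.51 + $389.90 + $261.99 + $112.39 = $3,182.62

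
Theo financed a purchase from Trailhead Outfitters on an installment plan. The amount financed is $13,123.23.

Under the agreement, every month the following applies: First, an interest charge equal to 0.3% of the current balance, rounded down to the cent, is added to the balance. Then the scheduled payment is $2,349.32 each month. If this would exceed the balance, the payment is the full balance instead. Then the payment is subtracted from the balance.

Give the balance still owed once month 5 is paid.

$1,503.93

Month 1: opening $13,123.23; interest $39.36 → $13,162.59; payment $2,349.32; balance $10,813.27
Month 2: opening $10,813.27; interest $32.43 → $10,845.70; payment $2,349.32; balance $8,496.38
Month 3: opening $8,496.38; interest $25.48 → $8,521.86; payment $2,349.32; balance $6,172.54
Month 4: opening $6,172.54; interest $18.51 → $6,191.05; payment $2,349.32; balance $3,841.73
Month 5: opening $3,841.73; interest $11.52 → $3,853.25; payment $2,349.32; balance $1,503.93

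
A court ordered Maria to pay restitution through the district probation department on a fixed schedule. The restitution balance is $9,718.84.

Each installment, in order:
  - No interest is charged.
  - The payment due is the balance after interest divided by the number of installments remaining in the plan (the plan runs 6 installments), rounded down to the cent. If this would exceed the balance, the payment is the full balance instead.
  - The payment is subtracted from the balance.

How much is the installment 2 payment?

# | Opening | Payment | End bal
1 | $9,718.84 | $1,619.80 | $8,099.04
2 | $8,099.04 | $1,619.80 | $6,479.24

$1,619.80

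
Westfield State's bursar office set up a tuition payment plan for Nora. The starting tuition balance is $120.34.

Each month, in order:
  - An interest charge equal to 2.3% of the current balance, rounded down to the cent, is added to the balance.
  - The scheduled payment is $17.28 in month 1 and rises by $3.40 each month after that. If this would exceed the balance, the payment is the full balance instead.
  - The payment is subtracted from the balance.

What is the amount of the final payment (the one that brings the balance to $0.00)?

Month 1: opening $120.34; interest $2.76 → $123.10; payment $17.28; balance $105.82
Month 2: opening $105.82; interest $2.43 → $108.25; payment $20.68; balance $87.57
Month 3: opening $87.57; interest $2.01 → $89.58; payment $24.08; balance $65.50
Month 4: opening $65.50; interest $1.50 → $67.00; payment $27.48; balance $39.52
Month 5: opening $39.52; interest $0.90 → $40.42; payment $30.88; balance $9.54
Month 6: opening $9.54; interest $0.21 → $9.75; payment $9.75; balance $0.00

$9.75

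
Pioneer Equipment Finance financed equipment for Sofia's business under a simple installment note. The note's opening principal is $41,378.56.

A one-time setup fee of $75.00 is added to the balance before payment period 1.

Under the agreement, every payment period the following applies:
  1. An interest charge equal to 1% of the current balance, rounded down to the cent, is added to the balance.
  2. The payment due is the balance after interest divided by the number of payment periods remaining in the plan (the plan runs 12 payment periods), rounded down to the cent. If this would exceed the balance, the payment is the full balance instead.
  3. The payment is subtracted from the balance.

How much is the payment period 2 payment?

# | Opening | Interest | Payment | End bal
1 | $41,453.56 | $414.53 | $3,489.00 | $38,379.09
2 | $38,379.09 | $383.79 | $3,523.89 | $35,238.99

$3,523.89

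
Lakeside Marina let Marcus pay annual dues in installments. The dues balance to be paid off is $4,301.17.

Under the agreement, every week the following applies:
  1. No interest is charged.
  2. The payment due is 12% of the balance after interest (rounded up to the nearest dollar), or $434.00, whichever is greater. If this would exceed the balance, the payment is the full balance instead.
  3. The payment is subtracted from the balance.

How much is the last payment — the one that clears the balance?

Week 1: opening $4,301.17; payment $517.00; balance $3,784.17
Week 2: opening $3,784.17; payment $455.00; balance $3,329.17
Week 3: opening $3,329.17; payment $434.00; balance $2,895.17
Week 4: opening $2,895.17; payment $434.00; balance $2,461.17
Week 5: opening $2,461.17; payment $434.00; balance $2,027.17
Week 6: opening $2,027.17; payment $434.00; balance $1,593.17
Week 7: opening $1,593.17; payment $434.00; balance $1,159.17
Week 8: opening $1,159.17; payment $434.00; balance $725.17
Week 9: opening $725.17; payment $434.00; balance $291.17
Week 10: opening $291.17; payment $291.17; balance $0.00

$291.17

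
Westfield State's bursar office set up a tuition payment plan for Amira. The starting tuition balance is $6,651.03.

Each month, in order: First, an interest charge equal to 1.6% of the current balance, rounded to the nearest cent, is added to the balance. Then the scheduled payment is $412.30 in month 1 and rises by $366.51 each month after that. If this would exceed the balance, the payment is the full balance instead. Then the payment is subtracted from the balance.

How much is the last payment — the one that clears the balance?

Month 1: $6,651.03 +$106.42 interest = $6,757.45; pay $412.30 → $6,345.15
Month 2: $6,345.15 +$101.52 interest = $6,446.67; pay $778.81 → $5,667.86
Month 3: $5,667.86 +$90.69 interest = $5,758.55; pay $1,145.32 → $4,613.23
Month 4: $4,613.23 +$73.81 interest = $4,687.04; pay $1,511.83 → $3,175.21
Month 5: $3,175.21 +$50.80 interest = $3,226.01; pay $1,878.34 → $1,347.67
Month 6: $1,347.67 +$21.56 interest = $1,369.23; pay $1,369.23 → $0.00

$1,369.23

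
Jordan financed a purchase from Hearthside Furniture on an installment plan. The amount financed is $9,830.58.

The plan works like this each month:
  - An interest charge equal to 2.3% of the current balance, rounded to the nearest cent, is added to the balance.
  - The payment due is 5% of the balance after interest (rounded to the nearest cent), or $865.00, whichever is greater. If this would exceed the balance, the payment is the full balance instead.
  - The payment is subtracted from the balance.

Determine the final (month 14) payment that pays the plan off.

Month 1: $9,830.58 +$226.10 interest = $10,056.68; pay $865.00 → $9,191.68
Month 2: $9,191.68 +$211.41 interest = $9,403.09; pay $865.00 → $8,538.09
Month 3: $8,538.09 +$196.38 interest = $8,734.47; pay $865.00 → $7,869.47
Month 4: $7,869.47 +$181.00 interest = $8,050.47; pay $865.00 → $7,185.47
Month 5: $7,185.47 +$165.27 interest = $7,350.74; pay $865.00 → $6,485.74
Month 6: $6,485.74 +$149.17 interest = $6,634.91; pay $865.00 → $5,769.91
Month 7: $5,769.91 +$132.71 interest = $5,902.62; pay $865.00 → $5,037.62
Month 8: $5,037.62 +$115.87 interest = $5,153.49; pay $865.00 → $4,288.49
Month 9: $4,288.49 +$98.64 interest = $4,387.13; pay $865.00 → $3,522.13
Month 10: $3,522.13 +$81.01 interest = $3,603.14; pay $865.00 → $2,738.14
Month 11: $2,738.14 +$62.98 interest = $2,801.12; pay $865.00 → $1,936.12
Month 12: $1,936.12 +$44.53 interest = $1,980.65; pay $865.00 → $1,115.65
Month 13: $1,115.65 +$25.66 interest = $1,141.31; pay $865.00 → $276.31
Month 14: $276.31 +$6.36 interest = $282.67; pay $282.67 → $0.00

$282.67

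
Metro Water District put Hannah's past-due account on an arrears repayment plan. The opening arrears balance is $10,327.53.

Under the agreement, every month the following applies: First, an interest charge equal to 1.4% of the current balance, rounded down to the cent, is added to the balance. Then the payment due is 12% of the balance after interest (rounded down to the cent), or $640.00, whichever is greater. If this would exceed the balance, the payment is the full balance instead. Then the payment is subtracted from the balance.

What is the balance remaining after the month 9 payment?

$3,488.40

# | Opening | Interest | Payment | End bal
1 | $10,327.53 | $144.58 | $1,256.65 | $9,215.46
2 | $9,215.46 | $129.01 | $1,121.33 | $8,223.14
3 | $8,223.14 | $115.12 | $1,000.59 | $7,337.67
4 | $7,337.67 | $102.72 | $892.84 | $6,547.55
5 | $6,547.55 | $91.66 | $796.70 | $5,842.51
6 | $5,842.51 | $81.79 | $710.91 | $5,213.39
7 | $5,213.39 | $72.98 | $640.00 | $4,646.37
8 | $4,646.37 | $65.04 | $640.00 | $4,071.41
9 | $4,071.41 | $56.99 | $640.00 | $3,488.40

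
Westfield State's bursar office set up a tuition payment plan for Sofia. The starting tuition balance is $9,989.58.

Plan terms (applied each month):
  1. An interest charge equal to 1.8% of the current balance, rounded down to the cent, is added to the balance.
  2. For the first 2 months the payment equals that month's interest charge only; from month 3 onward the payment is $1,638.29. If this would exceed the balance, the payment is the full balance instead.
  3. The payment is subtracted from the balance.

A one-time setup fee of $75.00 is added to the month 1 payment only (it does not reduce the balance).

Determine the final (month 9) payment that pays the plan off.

$850.34

Month 1: opening $9,989.58; interest $179.81 → $10,169.39; payment $179.81 (+ $75.00 fee); balance $9,989.58
Month 2: opening $9,989.58; interest $179.81 → $10,169.39; payment $179.81; balance $9,989.58
Month 3: opening $9,989.58; interest $179.81 → $10,169.39; payment $1,638.29; balance $8,531.10
Month 4: opening $8,531.10; interest $153.55 → $8,684.65; payment $1,638.29; balance $7,046.36
Month 5: opening $7,046.36; interest $126.83 → $7,173.19; payment $1,638.29; balance $5,534.90
Month 6: opening $5,534.90; interest $99.62 → $5,634.52; payment $1,638.29; balance $3,996.23
Month 7: opening $3,996.23; interest $71.93 → $4,068.16; payment $1,638.29; balance $2,429.87
Month 8: opening $2,429.87; interest $43.73 → $2,473.60; payment $1,638.29; balance $835.31
Month 9: opening $835.31; interest $15.03 → $850.34; payment $850.34; balance $0.00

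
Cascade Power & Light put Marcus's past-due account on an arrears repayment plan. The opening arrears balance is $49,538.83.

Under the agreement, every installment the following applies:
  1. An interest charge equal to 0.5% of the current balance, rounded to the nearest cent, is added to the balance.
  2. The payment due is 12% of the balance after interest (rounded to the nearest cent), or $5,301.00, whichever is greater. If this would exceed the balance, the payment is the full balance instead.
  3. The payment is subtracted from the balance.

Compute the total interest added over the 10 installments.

$1,293.73

Installment 1: $49,538.83 +$247.69 interest = $49,786.52; pay $5,974.38 → $43,812.14
Installment 2: $43,812.14 +$219.06 interest = $44,031.20; pay $5,301.00 → $38,730.20
Installment 3: $38,730.20 +$193.65 interest = $38,923.85; pay $5,301.00 → $33,622.85
Installment 4: $33,622.85 +$168.11 interest = $33,790.96; pay $5,301.00 → $28,489.96
Installment 5: $28,489.96 +$142.45 interest = $28,632.41; pay $5,301.00 → $23,331.41
Installment 6: $23,331.41 +$116.66 interest = $23,448.07; pay $5,301.00 → $18,147.07
Installment 7: $18,147.07 +$90.74 interest = $18,237.81; pay $5,301.00 → $12,936.81
Installment 8: $12,936.81 +$64.68 interest = $13,001.49; pay $5,301.00 → $7,700.49
Installment 9: $7,700.49 +$38.50 interest = $7,738.99; pay $5,301.00 → $2,437.99
Installment 10: $2,437.99 +$12.19 interest = $2,450.18; pay $2,450.18 → $0.00
Total interest: $247.69 + $219.06 + $193.65 + $168.11 + $142.45 + $116.66 + $90.74 + $64.68 + $38.50 + $12.19 = $1,293.73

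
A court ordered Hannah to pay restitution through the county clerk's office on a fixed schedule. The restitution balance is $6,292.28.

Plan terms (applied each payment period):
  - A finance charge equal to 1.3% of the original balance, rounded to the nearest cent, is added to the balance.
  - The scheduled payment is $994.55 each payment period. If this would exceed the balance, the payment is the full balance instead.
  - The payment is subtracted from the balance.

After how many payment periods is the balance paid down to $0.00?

7

Payment period 1: opening $6,292.28; interest $81.80 → $6,374.08; payment $994.55; balance $5,379.53
Payment period 2: opening $5,379.53; interest $81.80 → $5,461.33; payment $994.55; balance $4,466.78
Payment period 3: opening $4,466.78; interest $81.80 → $4,548.58; payment $994.55; balance $3,554.03
Payment period 4: opening $3,554.03; interest $81.80 → $3,635.83; payment $994.55; balance $2,641.28
Payment period 5: opening $2,641.28; interest $81.80 → $2,723.08; payment $994.55; balance $1,728.53
Payment period 6: opening $1,728.53; interest $81.80 → $1,810.33; payment $994.55; balance $815.78
Payment period 7: opening $815.78; interest $81.80 → $897.58; payment $897.58; balance $0.00
Balance reaches $0.00 in payment period 7.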